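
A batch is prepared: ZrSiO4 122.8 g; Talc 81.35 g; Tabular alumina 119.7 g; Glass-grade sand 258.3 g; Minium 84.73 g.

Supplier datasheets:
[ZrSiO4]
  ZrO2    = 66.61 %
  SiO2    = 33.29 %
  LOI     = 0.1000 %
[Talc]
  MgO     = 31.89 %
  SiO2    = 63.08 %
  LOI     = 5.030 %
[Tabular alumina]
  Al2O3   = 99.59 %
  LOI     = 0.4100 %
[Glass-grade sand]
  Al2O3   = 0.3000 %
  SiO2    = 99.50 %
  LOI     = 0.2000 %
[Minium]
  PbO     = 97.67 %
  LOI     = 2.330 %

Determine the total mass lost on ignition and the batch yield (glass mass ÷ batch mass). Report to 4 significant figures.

LOI loss = 7.196 g; glass = 659.7 g; yield = 98.92%

The whole derivation keeps exact precision through every step; in-progress results are printed, rounded to four significant digits, across the worked steps — every reported figure is rounded a single time. Derived quantities, which include glass mass, the yield, ignition loss, five oxide percentages, the totals, are rebuilt in full float precision, as they appear in the problem or the answer, from the batch weights for 659.7 g of glass.
Per-material ignition loss:
  ZrSiO4: 122.8 × 0.001000 = 0.1228 g
  Talc: 81.35 × 0.05030 = 4.092 g
  Tabular alumina: 119.7 × 0.004100 = 0.4908 g
  Glass-grade sand: 258.3 × 0.002000 = 0.5166 g
  Minium: 84.73 × 0.02330 = 1.974 g
Total LOI = 7.196 g
Glass = batch − LOI = 666.9 − 7.196 = 659.7 g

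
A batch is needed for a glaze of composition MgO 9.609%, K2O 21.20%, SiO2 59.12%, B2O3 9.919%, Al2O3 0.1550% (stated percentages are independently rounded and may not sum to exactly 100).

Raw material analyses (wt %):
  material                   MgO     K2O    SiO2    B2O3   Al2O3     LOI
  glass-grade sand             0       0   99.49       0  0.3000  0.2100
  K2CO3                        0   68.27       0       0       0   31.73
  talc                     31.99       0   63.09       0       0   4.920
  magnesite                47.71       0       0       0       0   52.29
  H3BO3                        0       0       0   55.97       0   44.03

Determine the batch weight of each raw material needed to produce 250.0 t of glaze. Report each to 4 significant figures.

Working values appear (rounded to four significant figures) as written — each numeric step runs at exact precision at every stage; each reported figure is rounded once only. Derived quantities (glass mass, ignition loss, totals, the five compositions, yield) are carried at exact precision starting from the weights at 250.0 t of glass, precisely as stated by the problem or the answer.
Per-oxide target masses for 250.0 t glaze:
  MgO: 9.609% × 250.0 = 24.02 t
  K2O: 21.20% × 250.0 = 53.00 t
  SiO2: 59.12% × 250.0 = 147.8 t
  B2O3: 9.919% × 250.0 = 24.80 t
  Al2O3: 0.1550% × 250.0 = 0.3875 t
Oxide-by-oxide audit given the weights on record, under the basis named above (target by target, the sums agree exact up to rounding of places):
  MgO: 30.58·0.3199 + 29.85·0.4771 = 24.02 t (target 24.02 t)
  K2O: 77.63·0.6827 = 53.00 t (target 53.00 t)
  SiO2: 129.2·0.9949 + 30.58·0.6309 = 147.8 t (target 147.8 t)
  B2O3: 44.30·0.5597 = 24.79 t (target 24.80 t)
  Al2O3: 129.2·0.003000 = 0.3876 t (target 0.3875 t)
Mass balance on the glass: Σ batch − LOI loss = 250.0 t (oxide target masses add up to 250.0 t; stated basis 250.0 t — rounding explains the deltas).
Batch total: Σ batch = 311.6 t; Σ batch·LOI gives LOI loss = 61.52 t; yield: glass divided by total = 80.25%.

Batch per 250.0 t glaze:
  glass-grade sand: 129.2 t
  K2CO3: 77.63 t
  talc: 30.58 t
  magnesite: 29.85 t
  H3BO3: 44.30 t
Total batch = 311.6 t; LOI loss = 61.52 t; yield = 80.25%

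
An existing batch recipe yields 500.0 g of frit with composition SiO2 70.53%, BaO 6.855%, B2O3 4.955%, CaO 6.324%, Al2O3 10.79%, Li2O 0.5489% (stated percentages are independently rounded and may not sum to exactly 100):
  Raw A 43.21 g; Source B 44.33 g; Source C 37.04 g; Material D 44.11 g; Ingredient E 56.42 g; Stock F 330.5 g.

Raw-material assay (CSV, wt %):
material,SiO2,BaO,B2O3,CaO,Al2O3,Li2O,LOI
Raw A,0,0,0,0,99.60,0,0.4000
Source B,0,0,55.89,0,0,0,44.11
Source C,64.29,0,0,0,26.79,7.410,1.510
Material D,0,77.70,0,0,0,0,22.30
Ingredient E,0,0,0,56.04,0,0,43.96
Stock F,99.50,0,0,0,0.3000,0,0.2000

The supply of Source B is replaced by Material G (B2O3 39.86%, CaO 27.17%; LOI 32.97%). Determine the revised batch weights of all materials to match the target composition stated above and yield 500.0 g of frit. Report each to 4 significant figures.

Revised batch per 500.0 g frit:
  Raw A: 43.21 g
  Material G: 62.16 g
  Source C: 37.04 g
  Material D: 44.11 g
  Ingredient E: 26.29 g
  Stock F: 330.5 g
Total batch = 543.3 g; LOI loss = 43.28 g

Every computation runs at full precision throughout. Intermediates are shown with 4-significant-digit rounding in the working. Every reported value carries a single rounding — derived quantities, including the totals, the yield, net glass mass, ignition loss, the six compositions, are computed starting from the weights for 500.0 g of glass at full precision exactly as printed in the problem or answer text.
Target masses of each oxide per 500.0 g frit:
  SiO2: 70.53% × 500.0 = 352.6 g
  BaO: 6.855% × 500.0 = 34.28 g
  B2O3: 4.955% × 500.0 = 24.78 g
  CaO: 6.324% × 500.0 = 31.62 g
  Al2O3: 10.79% × 500.0 = 53.95 g
  Li2O: 0.5489% × 500.0 = 2.745 g
Verifying the oxide balance given the weights on record, relative to the basis at hand (delivered sums recover each target given rounding of the digits):
  SiO2: 37.04·0.6429 + 330.5·0.9950 = 352.7 g (target 352.6 g)
  BaO: 44.11·0.7770 = 34.27 g (target 34.28 g)
  B2O3: 62.16·0.3986 = 24.78 g (target 24.78 g)
  CaO: 62.16·0.2717 + 26.29·0.5604 = 31.62 g (target 31.62 g)
  Al2O3: 43.21·0.9960 + 37.04·0.2679 + 330.5·0.003000 = 53.95 g (target 53.95 g)
  Li2O: 37.04·0.07410 = 2.745 g (target 2.745 g)
Mass balance on the glass: batch total minus LOI = 500.0 g (the targets, summed, come to 500.0 g; versus the stated basis of 500.0 g — differing by rounding only).
Total batch = Σ batch = 543.3 g; LOI loss = Σ batch·LOI = 43.28 g; yield = glass ÷ total batch = 92.03%.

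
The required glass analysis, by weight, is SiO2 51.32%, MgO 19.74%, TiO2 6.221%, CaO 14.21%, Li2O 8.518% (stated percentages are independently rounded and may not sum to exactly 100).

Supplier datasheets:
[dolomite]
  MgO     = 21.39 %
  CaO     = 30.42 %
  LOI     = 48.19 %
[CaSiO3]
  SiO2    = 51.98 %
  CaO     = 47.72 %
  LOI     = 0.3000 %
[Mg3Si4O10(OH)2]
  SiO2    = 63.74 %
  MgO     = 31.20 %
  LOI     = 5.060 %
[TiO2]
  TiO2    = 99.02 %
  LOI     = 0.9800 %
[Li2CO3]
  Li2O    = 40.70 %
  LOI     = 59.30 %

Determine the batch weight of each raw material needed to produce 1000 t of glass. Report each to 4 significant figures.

Each numeric step keeps exact precision at all times — intermediates are printed, rounded to 4 significant digits, across the worked steps — every reported figure is rounded once only — derived quantities (the yield, glass mass, LOI, five oxide percentages, the totals) are computed at full precision using the weight values on 1000 t of glass as written in the problem or answer text.
The oxide mass targets at 1000 t glass:
  SiO2: 51.32% × 1000 = 513.2 t
  MgO: 19.74% × 1000 = 197.4 t
  TiO2: 6.221% × 1000 = 62.21 t
  CaO: 14.21% × 1000 = 142.1 t
  Li2O: 8.518% × 1000 = 85.18 t
Oxide-by-oxide audit per the reported batch figures, versus the basis set out (summed amounts equal target values inside rounding margins):
  SiO2: 260.6·0.5198 + 592.7·0.6374 = 513.2 t (target 513.2 t)
  MgO: 58.39·0.2139 + 592.7·0.3120 = 197.4 t (target 197.4 t)
  TiO2: 62.83·0.9902 = 62.21 t (target 62.21 t)
  CaO: 58.39·0.3042 + 260.6·0.4772 = 142.1 t (target 142.1 t)
  Li2O: 209.3·0.4070 = 85.19 t (target 85.18 t)
Consistency of the glass mass: Σ batch − LOI loss = 1000 t (targets for the oxides total 1000 t; against the stated basis, 1000 t — deltas are rounding alone).
Batch total: Σ batch = 1184 t; ignition loss, Σ(batch × LOI) = 183.6 t; yield, glass over the total, = 84.49%.

Batch per 1000 t glass:
  dolomite: 58.39 t
  CaSiO3: 260.6 t
  Mg3Si4O10(OH)2: 592.7 t
  TiO2: 62.83 t
  Li2CO3: 209.3 t
Total batch = 1184 t; LOI loss = 183.6 t; yield = 84.49%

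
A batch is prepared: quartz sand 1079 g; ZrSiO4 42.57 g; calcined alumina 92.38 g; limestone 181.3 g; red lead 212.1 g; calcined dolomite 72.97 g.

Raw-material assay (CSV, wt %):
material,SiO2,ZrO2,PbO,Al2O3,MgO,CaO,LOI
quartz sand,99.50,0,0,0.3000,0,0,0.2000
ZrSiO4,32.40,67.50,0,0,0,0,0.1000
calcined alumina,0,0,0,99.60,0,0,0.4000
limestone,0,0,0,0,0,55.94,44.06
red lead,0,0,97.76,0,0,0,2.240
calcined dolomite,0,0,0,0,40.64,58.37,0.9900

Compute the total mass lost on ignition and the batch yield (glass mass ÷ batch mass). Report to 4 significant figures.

The intermediate values appear rounded to 4 significant figures in the working. Each numeric step keeps full precision throughout; a single rounding produces every reported figure. All derived quantities, including yield, totals, ignition loss, six oxide percentages, glass mass, are rebuilt using the weight values on 1592 g of glass at exact precision exactly as shown in question or answer.
LOI of each material in turn:
  quartz sand: 1079 × 0.002000 = 2.158 g
  ZrSiO4: 42.57 × 0.001000 = 0.04257 g
  calcined alumina: 92.38 × 0.004000 = 0.3695 g
  limestone: 181.3 × 0.4406 = 79.88 g
  red lead: 212.1 × 0.02240 = 4.751 g
  calcined dolomite: 72.97 × 0.009900 = 0.7224 g
Total LOI = 87.92 g
Glass = batch − LOI = 1680 − 87.92 = 1592 g

LOI loss = 87.92 g; glass = 1592 g; yield = 94.77%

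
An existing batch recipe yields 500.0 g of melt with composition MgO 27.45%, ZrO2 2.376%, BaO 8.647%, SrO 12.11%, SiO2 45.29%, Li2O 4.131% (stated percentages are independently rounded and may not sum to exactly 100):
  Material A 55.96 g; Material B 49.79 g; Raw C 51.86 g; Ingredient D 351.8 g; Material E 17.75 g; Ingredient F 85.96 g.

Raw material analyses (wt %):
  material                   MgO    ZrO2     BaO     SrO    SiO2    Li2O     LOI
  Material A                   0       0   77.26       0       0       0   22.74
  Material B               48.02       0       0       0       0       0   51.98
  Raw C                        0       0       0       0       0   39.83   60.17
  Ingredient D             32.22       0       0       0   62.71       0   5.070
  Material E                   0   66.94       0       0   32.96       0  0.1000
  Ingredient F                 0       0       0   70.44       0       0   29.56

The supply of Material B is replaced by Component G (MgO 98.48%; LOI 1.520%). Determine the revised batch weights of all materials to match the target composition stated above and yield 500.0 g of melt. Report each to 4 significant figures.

Working values are printed rounded to 4 significant figures at each printed step — all internal work runs at exact precision through the solve. A single rounding produces every reported number; derived quantities are rebuilt from the batch weights for 500.0 g of glass at exact precision (the totals, the yield, six oxide percentages, glass mass, ignition loss), exactly as shown in the question or the answer.
Target oxide masses per 500.0 g melt:
  MgO: 27.45% × 500.0 = 137.2 g
  ZrO2: 2.376% × 500.0 = 11.88 g
  BaO: 8.647% × 500.0 = 43.24 g
  SrO: 12.11% × 500.0 = 60.55 g
  SiO2: 45.29% × 500.0 = 226.4 g
  Li2O: 4.131% × 500.0 = 20.66 g
Verifying the oxide balance with the batch weights as given, per the basis as stated (sums match the target masses within answer rounding):
  MgO: 24.28·0.9848 + 351.8·0.3222 = 137.3 g (target 137.2 g)
  ZrO2: 17.75·0.6694 = 11.88 g (target 11.88 g)
  BaO: 55.96·0.7726 = 43.23 g (target 43.24 g)
  SrO: 85.96·0.7044 = 60.55 g (target 60.55 g)
  SiO2: 351.8·0.6271 + 17.75·0.3296 = 226.5 g (target 226.4 g)
  Li2O: 51.86·0.3983 = 20.66 g (target 20.66 g)
Auditing the glass mass value: the batch minus its LOI: 500.0 g (oxide target masses add up to 500.0 g; versus the stated basis of 500.0 g — rounding explains the deltas).
Batch grand total — Σ batch = 587.6 g; LOI removed, Σ of batch·LOI: 87.56 g; glass ÷ batch gives a yield of 85.10%.

Revised batch per 500.0 g melt:
  Material A: 55.96 g
  Component G: 24.28 g
  Raw C: 51.86 g
  Ingredient D: 351.8 g
  Material E: 17.75 g
  Ingredient F: 85.96 g
Total batch = 587.6 g; LOI loss = 87.56 g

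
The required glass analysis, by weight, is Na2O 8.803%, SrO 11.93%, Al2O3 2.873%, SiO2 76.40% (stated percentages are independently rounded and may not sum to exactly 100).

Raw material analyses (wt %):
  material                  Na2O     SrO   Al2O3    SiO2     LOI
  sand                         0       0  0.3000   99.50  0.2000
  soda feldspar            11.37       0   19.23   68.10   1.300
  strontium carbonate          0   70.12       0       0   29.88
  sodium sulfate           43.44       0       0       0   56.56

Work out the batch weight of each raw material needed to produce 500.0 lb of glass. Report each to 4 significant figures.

Intermediates are printed rounded off to 4 significant figures across the worked steps — all internal work runs at full float precision at all times; every reported result is rounded only once; derived quantities (yield, totals, LOI, four oxide percentages, net glass mass) are computed from the batch weights per 500.0 lb of glass at exact precision as quoted within the problem or answer text.
Target oxide masses per 500.0 lb glass:
  Na2O: 8.803% × 500.0 = 44.02 lb
  SrO: 11.93% × 500.0 = 59.65 lb
  Al2O3: 2.873% × 500.0 = 14.36 lb
  SiO2: 76.40% × 500.0 = 382.0 lb
Checking each oxide sum given the weights on record, at the basis given (every target is met by its sum up to rounding of the answer):
  Na2O: 69.45·0.1137 + 83.14·0.4344 = 44.01 lb (target 44.02 lb)
  SrO: 85.07·0.7012 = 59.65 lb (target 59.65 lb)
  Al2O3: 336.4·0.003000 + 69.45·0.1923 = 14.36 lb (target 14.36 lb)
  SiO2: 336.4·0.9950 + 69.45·0.6810 = 382.0 lb (target 382.0 lb)
Glass-mass sanity pass: total batch − LOI = 500.0 lb (per-oxide target masses sum to 500.0 lb; against the stated basis, 500.0 lb — any gap is answer rounding).
Batch total: Σ batch = 574.1 lb; the LOI term Σ batch·LOI equals 74.02 lb; yield, glass over the total, = 87.11%.

Batch per 500.0 lb glass:
  sand: 336.4 lb
  soda feldspar: 69.45 lb
  strontium carbonate: 85.07 lb
  sodium sulfate: 83.14 lb
Total batch = 574.1 lb; LOI loss = 74.02 lb; yield = 87.11%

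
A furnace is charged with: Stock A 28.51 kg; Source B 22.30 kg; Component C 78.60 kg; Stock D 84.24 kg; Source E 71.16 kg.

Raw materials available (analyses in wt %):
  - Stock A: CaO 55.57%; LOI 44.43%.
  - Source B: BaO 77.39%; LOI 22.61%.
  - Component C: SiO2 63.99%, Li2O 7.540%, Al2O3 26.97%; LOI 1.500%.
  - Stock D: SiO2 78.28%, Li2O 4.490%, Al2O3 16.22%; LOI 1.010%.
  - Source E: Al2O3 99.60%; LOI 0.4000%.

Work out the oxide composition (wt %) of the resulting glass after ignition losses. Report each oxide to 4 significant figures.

Mid-chain values appear, rounded to four significant figures, at each printed step — every computation keeps full float precision throughout. Each reported figure is rounded exactly once; derived quantities, including ignition loss, five oxide percentages, net glass mass, the totals, the yield, are carried from the weighed amounts per 264.8 kg of glass at full float precision as given in problem or answer.
Oxide-by-oxide delivered mass:
  BaO: 22.30·0.7739 = 17.26 kg
  SiO2: 78.60·0.6399 + 84.24·0.7828 = 116.2 kg
  Li2O: 78.60·0.07540 + 84.24·0.04490 = 9.709 kg
  Al2O3: 78.60·0.2697 + 84.24·0.1622 + 71.16·0.9960 = 105.7 kg
  CaO: 28.51·0.5557 = 15.84 kg
LOI: 28.51·0.4443 + 22.30·0.2261 + 78.60·0.01500 + 84.24·0.01010 + 71.16·0.004000 = 20.02 kg
The glass mass, total less LOI, = 284.8 − 20.02 = 264.8 kg (matching Σ of the oxides)
each wt % is 100 × oxide ÷ glass

Glass mass = 264.8 kg (batch 284.8 − LOI 20.02).
Composition: BaO 6.518%, SiO2 43.90%, Li2O 3.667%, Al2O3 39.93%, CaO 5.983%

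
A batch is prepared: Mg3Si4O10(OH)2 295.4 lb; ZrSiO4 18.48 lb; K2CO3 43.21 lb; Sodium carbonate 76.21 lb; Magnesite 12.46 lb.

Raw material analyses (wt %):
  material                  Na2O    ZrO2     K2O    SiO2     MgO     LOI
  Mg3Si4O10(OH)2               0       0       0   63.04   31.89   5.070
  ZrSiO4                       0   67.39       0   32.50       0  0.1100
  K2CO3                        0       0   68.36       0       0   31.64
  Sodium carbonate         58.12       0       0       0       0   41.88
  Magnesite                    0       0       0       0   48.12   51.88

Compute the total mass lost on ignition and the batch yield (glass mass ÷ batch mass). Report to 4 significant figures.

All arithmetic carries full float precision at each step. Values along the way are printed (rounded to 4 significant digits) on the page; every reported number takes a single rounding — derived quantities, which include net glass mass, yield, the totals, five oxide percentages, ignition loss, are recomputed in exact precision, exactly as printed in the problem or answer text, from the batch weights for 378.7 lb of glass.
Material-by-material LOI:
  Mg3Si4O10(OH)2: 295.4 × 0.05070 = 14.98 lb
  ZrSiO4: 18.48 × 0.001100 = 0.02033 lb
  K2CO3: 43.21 × 0.3164 = 13.67 lb
  Sodium carbonate: 76.21 × 0.4188 = 31.92 lb
  Magnesite: 12.46 × 0.5188 = 6.464 lb
Total LOI = 67.05 lb
Glass = batch − LOI = 445.8 − 67.05 = 378.7 lb

LOI loss = 67.05 lb; glass = 378.7 lb; yield = 84.96%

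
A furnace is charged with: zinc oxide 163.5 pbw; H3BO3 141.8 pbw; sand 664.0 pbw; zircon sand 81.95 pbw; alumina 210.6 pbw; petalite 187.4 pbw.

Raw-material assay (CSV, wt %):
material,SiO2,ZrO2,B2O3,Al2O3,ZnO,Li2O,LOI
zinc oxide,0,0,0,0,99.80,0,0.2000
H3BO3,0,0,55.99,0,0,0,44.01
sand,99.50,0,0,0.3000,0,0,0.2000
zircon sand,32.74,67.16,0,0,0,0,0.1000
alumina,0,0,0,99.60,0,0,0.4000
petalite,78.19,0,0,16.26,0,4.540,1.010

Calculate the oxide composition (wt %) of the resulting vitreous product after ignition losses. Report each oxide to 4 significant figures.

In-progress results are shown rounded off to 4 significant digits alongside each step — the working math holds full float precision end to end — every reported figure is rounded a single time; the derived quantities, including net glass mass, yield, totals, six oxide percentages, ignition loss, are carried from the batch weights per 1382 pbw of glass at exact precision as given in question or answer.
What the batch supplies per oxide:
  SiO2: 664.0·0.9950 + 81.95·0.3274 + 187.4·0.7819 = 834.0 pbw
  ZrO2: 81.95·0.6716 = 55.04 pbw
  B2O3: 141.8·0.5599 = 79.39 pbw
  Al2O3: 664.0·0.003000 + 210.6·0.9960 + 187.4·0.1626 = 242.2 pbw
  ZnO: 163.5·0.9980 = 163.2 pbw
  Li2O: 187.4·0.04540 = 8.508 pbw
LOI: 163.5·0.002000 + 141.8·0.4401 + 664.0·0.002000 + 81.95·0.001000 + 210.6·0.004000 + 187.4·0.01010 = 66.88 pbw
Glass mass = batch − LOI = 1449 − 66.88 = 1382 pbw (= Σ oxide masses)
each oxide over glass, ×100, is wt %

Glass mass = 1382 pbw (batch 1449 − LOI 66.88).
Composition: SiO2 60.33%, ZrO2 3.981%, B2O3 5.743%, Al2O3 17.52%, ZnO 11.80%, Li2O 0.6155%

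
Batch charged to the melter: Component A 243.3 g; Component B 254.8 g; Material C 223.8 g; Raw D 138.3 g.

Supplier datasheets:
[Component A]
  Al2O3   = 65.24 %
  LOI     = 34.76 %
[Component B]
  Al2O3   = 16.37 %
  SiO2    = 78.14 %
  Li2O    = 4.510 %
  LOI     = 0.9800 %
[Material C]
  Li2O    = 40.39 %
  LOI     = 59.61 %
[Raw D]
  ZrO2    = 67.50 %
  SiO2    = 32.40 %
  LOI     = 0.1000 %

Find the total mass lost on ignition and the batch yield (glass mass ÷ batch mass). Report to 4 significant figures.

LOI loss = 220.6 g; glass = 639.6 g; yield = 74.35%

Working values appear rounded to four significant digits between the steps; every computation keeps full precision at all times; a single rounding finalizes each reported result; derived quantities are recomputed at full precision (the yield, net glass mass, the four compositions, ignition loss, the totals) from the batch weights for 639.6 g of glass, as they appear in the question or the answer.
Each material's LOI contribution:
  Component A: 243.3 × 0.3476 = 84.57 g
  Component B: 254.8 × 0.009800 = 2.497 g
  Material C: 223.8 × 0.5961 = 133.4 g
  Raw D: 138.3 × 0.001000 = 0.1383 g
Total LOI = 220.6 g
Glass = batch − LOI = 860.2 − 220.6 = 639.6 g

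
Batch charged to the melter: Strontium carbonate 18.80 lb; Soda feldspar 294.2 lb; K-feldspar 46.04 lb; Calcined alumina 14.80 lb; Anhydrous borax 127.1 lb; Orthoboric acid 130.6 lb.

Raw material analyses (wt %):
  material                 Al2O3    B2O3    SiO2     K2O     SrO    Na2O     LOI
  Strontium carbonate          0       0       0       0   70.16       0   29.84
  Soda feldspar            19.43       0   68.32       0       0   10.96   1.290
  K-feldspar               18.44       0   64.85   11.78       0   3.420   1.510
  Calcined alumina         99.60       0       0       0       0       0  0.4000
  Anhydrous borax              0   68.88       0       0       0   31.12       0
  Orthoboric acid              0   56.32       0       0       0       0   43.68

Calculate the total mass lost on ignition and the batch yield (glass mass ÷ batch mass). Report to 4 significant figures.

LOI loss = 67.21 lb; glass = 564.3 lb; yield = 89.36%

Working values are printed, rounded to 4 significant digits, within the worked lines — all internal work keeps full precision at every stage. Exactly one rounding goes into every reported value — the derived quantities are carried from the weighed amounts for 564.3 lb of glass in full precision (six oxide percentages, the yield, LOI, net glass mass, totals), precisely as stated by the problem or the answer.
Material-by-material LOI:
  Strontium carbonate: 18.80 × 0.2984 = 5.610 lb
  Soda feldspar: 294.2 × 0.01290 = 3.795 lb
  K-feldspar: 46.04 × 0.01510 = 0.6952 lb
  Calcined alumina: 14.80 × 0.004000 = 0.05920 lb
  Anhydrous borax: 127.1 × 0 = 0 lb
  Orthoboric acid: 130.6 × 0.4368 = 57.05 lb
Total LOI = 67.21 lb
Glass = batch − LOI = 631.5 − 67.21 = 564.3 lb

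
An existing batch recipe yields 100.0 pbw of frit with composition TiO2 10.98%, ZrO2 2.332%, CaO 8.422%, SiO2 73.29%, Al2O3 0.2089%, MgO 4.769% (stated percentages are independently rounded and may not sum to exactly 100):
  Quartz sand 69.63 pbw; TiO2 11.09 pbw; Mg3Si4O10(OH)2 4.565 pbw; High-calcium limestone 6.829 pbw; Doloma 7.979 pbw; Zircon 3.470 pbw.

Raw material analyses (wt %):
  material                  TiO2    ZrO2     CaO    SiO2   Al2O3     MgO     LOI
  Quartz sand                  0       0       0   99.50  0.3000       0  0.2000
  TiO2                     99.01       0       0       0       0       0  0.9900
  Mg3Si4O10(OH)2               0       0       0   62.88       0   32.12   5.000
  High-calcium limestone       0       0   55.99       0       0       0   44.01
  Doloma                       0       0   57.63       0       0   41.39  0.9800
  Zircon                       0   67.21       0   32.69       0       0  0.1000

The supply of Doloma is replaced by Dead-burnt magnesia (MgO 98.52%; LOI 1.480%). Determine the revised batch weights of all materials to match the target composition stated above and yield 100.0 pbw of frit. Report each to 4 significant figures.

Values along the way are shown rounded to four significant digits at each printed step. Every computation runs at full precision through every step; every reported result is rounded just once; all derived quantities (totals, net glass mass, six oxide percentages, yield, ignition loss) are re-derived at exact precision using the weight values at 100.0 pbw of glass exactly as shown in the question or the answer.
Target oxide masses per 100.0 pbw frit:
  TiO2: 10.98% × 100.0 = 10.98 pbw
  ZrO2: 2.332% × 100.0 = 2.332 pbw
  CaO: 8.422% × 100.0 = 8.422 pbw
  SiO2: 73.29% × 100.0 = 73.29 pbw
  Al2O3: 0.2089% × 100.0 = 0.2089 pbw
  MgO: 4.769% × 100.0 = 4.769 pbw
Balance tally, oxide-wise, from the weights as reported, for the quoted basis mass (sums match the target masses modulo rounding of the values):
  TiO2: 11.09·0.9901 = 10.98 pbw (target 10.98 pbw)
  ZrO2: 3.470·0.6721 = 2.332 pbw (target 2.332 pbw)
  CaO: 15.04·0.5599 = 8.421 pbw (target 8.422 pbw)
  SiO2: 69.63·0.9950 + 4.565·0.6288 + 3.470·0.3269 = 73.29 pbw (target 73.29 pbw)
  Al2O3: 69.63·0.003000 = 0.2089 pbw (target 0.2089 pbw)
  MgO: 4.565·0.3212 + 3.352·0.9852 = 4.769 pbw (target 4.769 pbw)
Glass mass check: the batch minus its LOI: 100.0 pbw (summing oxide targets gives 100.0 pbw; versus the stated basis of 100.0 pbw — any gap is answer rounding).
Whole-batch sum: Σ batch = 107.1 pbw; Σ batch·LOI gives LOI loss = 7.149 pbw; glass ÷ batch gives a yield of 93.33%.

Revised batch per 100.0 pbw frit:
  Quartz sand: 69.63 pbw
  TiO2: 11.09 pbw
  Mg3Si4O10(OH)2: 4.565 pbw
  High-calcium limestone: 15.04 pbw
  Dead-burnt magnesia: 3.352 pbw
  Zircon: 3.470 pbw
Total batch = 107.1 pbw; LOI loss = 7.149 pbw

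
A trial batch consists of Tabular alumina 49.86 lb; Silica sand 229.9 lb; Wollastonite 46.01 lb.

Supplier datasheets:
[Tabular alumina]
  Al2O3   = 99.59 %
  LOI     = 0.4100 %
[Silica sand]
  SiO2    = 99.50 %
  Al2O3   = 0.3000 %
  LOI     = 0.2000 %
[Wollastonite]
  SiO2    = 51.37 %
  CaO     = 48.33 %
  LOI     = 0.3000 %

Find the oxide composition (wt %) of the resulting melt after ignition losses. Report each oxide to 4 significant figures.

Glass mass = 325.0 lb (batch 325.8 − LOI 0.8023).
Composition: SiO2 77.66%, Al2O3 15.49%, CaO 6.843%

Working values are printed rounded off to 4 significant digits as written. The whole derivation carries full precision at every stage — each reported value is rounded a single time; the derived quantities (glass mass, totals, the three compositions, LOI, yield) are rebuilt using the weight values on 325.0 lb of glass at full float precision, as quoted within either problem or answer.
Per-oxide mass from batch:
  SiO2: 229.9·0.9950 + 46.01·0.5137 = 252.4 lb
  Al2O3: 49.86·0.9959 + 229.9·0.003000 = 50.35 lb
  CaO: 46.01·0.4833 = 22.24 lb
LOI: 49.86·0.004100 + 229.9·0.002000 + 46.01·0.003000 = 0.8023 lb
batch − LOI leaves glass = 325.8 − 0.8023 = 325.0 lb (consistent with Σ oxide mass)
wt %: oxide over glass, times 100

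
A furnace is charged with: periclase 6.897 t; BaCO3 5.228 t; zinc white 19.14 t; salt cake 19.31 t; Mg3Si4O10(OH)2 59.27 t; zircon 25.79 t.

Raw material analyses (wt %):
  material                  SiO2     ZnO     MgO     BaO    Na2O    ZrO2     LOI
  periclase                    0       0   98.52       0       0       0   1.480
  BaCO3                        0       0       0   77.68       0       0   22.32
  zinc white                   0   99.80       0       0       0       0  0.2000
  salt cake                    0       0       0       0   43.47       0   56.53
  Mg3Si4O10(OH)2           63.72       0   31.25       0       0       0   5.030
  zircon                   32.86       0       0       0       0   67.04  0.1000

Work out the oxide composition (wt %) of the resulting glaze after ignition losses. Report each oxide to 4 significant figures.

The whole derivation runs at full float precision at all times. Mid-chain values appear with 4-significant-figure rounding in the working; every reported figure receives exactly one rounding — derived quantities (the yield, glass mass, the totals, LOI, six oxide percentages) are rebuilt from the weighed amounts on 120.4 t of glass at full precision exactly as shown in either problem or answer.
Per-oxide mass from batch:
  SiO2: 59.27·0.6372 + 25.79·0.3286 = 46.24 t
  ZnO: 19.14·0.9980 = 19.10 t
  MgO: 6.897·0.9852 + 59.27·0.3125 = 25.32 t
  BaO: 5.228·0.7768 = 4.061 t
  Na2O: 19.31·0.4347 = 8.394 t
  ZrO2: 25.79·0.6704 = 17.29 t
LOI: 6.897·0.01480 + 5.228·0.2232 + 19.14·0.002000 + 19.31·0.5653 + 59.27·0.05030 + 25.79·0.001000 = 15.23 t
Resulting glass, batch − LOI: 135.6 − 15.23 = 120.4 t (equal to the oxide-mass sum)
each wt % is 100 × oxide ÷ glass

Glass mass = 120.4 t (batch 135.6 − LOI 15.23).
Composition: SiO2 38.40%, ZnO 15.86%, MgO 21.03%, BaO 3.373%, Na2O 6.972%, ZrO2 14.36%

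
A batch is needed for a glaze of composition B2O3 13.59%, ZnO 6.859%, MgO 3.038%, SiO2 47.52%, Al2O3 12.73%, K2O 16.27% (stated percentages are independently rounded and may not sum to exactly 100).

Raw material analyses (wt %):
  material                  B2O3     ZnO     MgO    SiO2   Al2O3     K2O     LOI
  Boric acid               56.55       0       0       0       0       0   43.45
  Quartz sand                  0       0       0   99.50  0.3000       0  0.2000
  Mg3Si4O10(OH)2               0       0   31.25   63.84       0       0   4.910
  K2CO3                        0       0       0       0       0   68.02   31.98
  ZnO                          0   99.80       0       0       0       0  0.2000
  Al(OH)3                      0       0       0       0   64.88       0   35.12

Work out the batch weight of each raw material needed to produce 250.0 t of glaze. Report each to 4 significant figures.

All arithmetic runs at full precision from start to finish — in-progress results are printed, with 4-significant-digit rounding, alongside each step; a single rounding completes every reported value; the derived quantities (yield, ignition loss, the six compositions, glass mass, totals) are rebuilt starting from the weights at 250.0 t of glass in full float precision as written in question or answer.
Oxide mass targets, per 250.0 t glaze:
  B2O3: 13.59% × 250.0 = 33.98 t
  ZnO: 6.859% × 250.0 = 17.15 t
  MgO: 3.038% × 250.0 = 7.595 t
  SiO2: 47.52% × 250.0 = 118.8 t
  Al2O3: 12.73% × 250.0 = 31.82 t
  K2O: 16.27% × 250.0 = 40.67 t
Sums-versus-targets review from the weights as reported, for the quoted basis mass (delivered sums recover each target inside rounding margins):
  B2O3: 60.08·0.5655 = 33.98 t (target 33.98 t)
  ZnO: 17.18·0.9980 = 17.15 t (target 17.15 t)
  MgO: 24.30·0.3125 = 7.594 t (target 7.595 t)
  SiO2: 103.8·0.9950 + 24.30·0.6384 = 118.8 t (target 118.8 t)
  Al2O3: 103.8·0.003000 + 48.57·0.6488 = 31.82 t (target 31.82 t)
  K2O: 59.80·0.6802 = 40.68 t (target 40.67 t)
Mass balance on the glass: whole batch net of LOI = 250.0 t (the targets, summed, come to 250.0 t; stated basis 250.0 t — a pure rounding effect).
Whole-batch sum: Σ batch = 313.7 t; the LOI term Σ batch·LOI equals 63.72 t; yield, glass over the total, = 79.69%.

Batch per 250.0 t glaze:
  Boric acid: 60.08 t
  Quartz sand: 103.8 t
  Mg3Si4O10(OH)2: 24.30 t
  K2CO3: 59.80 t
  ZnO: 17.18 t
  Al(OH)3: 48.57 t
Total batch = 313.7 t; LOI loss = 63.72 t; yield = 79.69%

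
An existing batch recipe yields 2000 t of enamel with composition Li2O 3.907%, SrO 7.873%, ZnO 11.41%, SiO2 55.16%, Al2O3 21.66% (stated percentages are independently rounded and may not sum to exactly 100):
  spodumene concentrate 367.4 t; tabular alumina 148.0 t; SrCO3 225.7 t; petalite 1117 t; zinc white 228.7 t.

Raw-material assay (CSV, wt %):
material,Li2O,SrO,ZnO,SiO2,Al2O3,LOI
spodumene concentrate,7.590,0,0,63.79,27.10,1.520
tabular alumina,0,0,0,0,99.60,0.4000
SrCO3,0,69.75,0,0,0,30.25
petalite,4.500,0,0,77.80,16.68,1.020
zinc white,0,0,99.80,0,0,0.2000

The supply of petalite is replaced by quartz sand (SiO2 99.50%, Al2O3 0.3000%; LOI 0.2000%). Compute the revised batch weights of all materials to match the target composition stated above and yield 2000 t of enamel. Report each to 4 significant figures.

Every computation keeps full precision from start to finish — mid-chain values are shown rounded to four significant digits in the working. Each reported value receives exactly one rounding — derived quantities (ignition loss, glass mass, the five compositions, totals, the yield) are carried from the weighed amounts at 2000 t of glass in full precision, as quoted within either problem or answer.
Oxide-by-oxide targets in 2000 t enamel:
  Li2O: 3.907% × 2000 = 78.14 t
  SrO: 7.873% × 2000 = 157.5 t
  ZnO: 11.41% × 2000 = 228.2 t
  SiO2: 55.16% × 2000 = 1103 t
  Al2O3: 21.66% × 2000 = 433.2 t
Verifying the oxide balance on the weights just shown, under the basis named above (target by target, the sums agree up to rounding of the answer):
  Li2O: 1030·0.07590 = 78.18 t (target 78.14 t)
  SrO: 225.7·0.6975 = 157.4 t (target 157.5 t)
  ZnO: 228.7·0.9980 = 228.2 t (target 228.2 t)
  SiO2: 1030·0.6379 + 448.7·0.9950 = 1103 t (target 1103 t)
  Al2O3: 1030·0.2710 + 153.5·0.9960 + 448.7·0.003000 = 433.4 t (target 433.2 t)
Glass-mass sanity pass: the batch minus its LOI: 2001 t (the Σ of target masses is 2000 t; versus the stated basis of 2000 t — differing by rounding only).
Adding the batch up: Σ batch = 2087 t; ignition loss, Σ(batch × LOI) = 85.90 t; yield, glass over the total, = 95.88%.

Revised batch per 2000 t enamel:
  spodumene concentrate: 1030 t
  tabular alumina: 153.5 t
  SrCO3: 225.7 t
  quartz sand: 448.7 t
  zinc white: 228.7 t
Total batch = 2087 t; LOI loss = 85.90 t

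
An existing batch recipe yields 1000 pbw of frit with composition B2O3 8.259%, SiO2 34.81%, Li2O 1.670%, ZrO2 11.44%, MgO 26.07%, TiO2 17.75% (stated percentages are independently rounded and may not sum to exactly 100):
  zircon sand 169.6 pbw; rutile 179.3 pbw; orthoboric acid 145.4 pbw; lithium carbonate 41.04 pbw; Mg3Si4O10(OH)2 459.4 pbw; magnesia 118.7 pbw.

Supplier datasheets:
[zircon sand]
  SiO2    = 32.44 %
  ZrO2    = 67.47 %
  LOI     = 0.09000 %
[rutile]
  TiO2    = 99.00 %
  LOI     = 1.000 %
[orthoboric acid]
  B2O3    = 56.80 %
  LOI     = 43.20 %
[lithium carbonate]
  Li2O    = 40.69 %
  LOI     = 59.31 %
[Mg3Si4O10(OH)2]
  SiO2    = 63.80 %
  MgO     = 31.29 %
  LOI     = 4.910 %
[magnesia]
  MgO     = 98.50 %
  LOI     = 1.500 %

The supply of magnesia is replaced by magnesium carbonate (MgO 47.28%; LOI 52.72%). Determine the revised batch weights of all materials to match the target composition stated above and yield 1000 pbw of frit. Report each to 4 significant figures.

The intermediate values are shown, rounded to 4 significant digits, across the worked steps — the whole derivation carries exact precision from first step to last. Each reported figure takes exactly one rounding — the derived quantities, including net glass mass, ignition loss, the totals, the yield, the six compositions, are carried starting from the weights per 1000 pbw of glass at exact precision, precisely as stated by question or answer.
Oxide-by-oxide targets in 1000 pbw frit:
  B2O3: 8.259% × 1000 = 82.59 pbw
  SiO2: 34.81% × 1000 = 348.1 pbw
  Li2O: 1.670% × 1000 = 16.70 pbw
  ZrO2: 11.44% × 1000 = 114.4 pbw
  MgO: 26.07% × 1000 = 260.7 pbw
  TiO2: 17.75% × 1000 = 177.5 pbw
Balance tally, oxide-wise, working from each reported weight, for the quoted basis mass (oxide sums agree with the targets inside rounding margins):
  B2O3: 145.4·0.5680 = 82.59 pbw (target 82.59 pbw)
  SiO2: 169.6·0.3244 + 459.4·0.6380 = 348.1 pbw (target 348.1 pbw)
  Li2O: 41.04·0.4069 = 16.70 pbw (target 16.70 pbw)
  ZrO2: 169.6·0.6747 = 114.4 pbw (target 114.4 pbw)
  MgO: 459.4·0.3129 + 247.4·0.4728 = 260.7 pbw (target 260.7 pbw)
  TiO2: 179.3·0.9900 = 177.5 pbw (target 177.5 pbw)
Glass mass check: the batch minus its LOI: 1000 pbw (summing oxide targets gives 1000 pbw; stated basis 1000 pbw — a pure rounding effect).
Batch grand total — Σ batch = 1242 pbw; the LOI term Σ batch·LOI equals 242.1 pbw; yield, glass over the total, = 80.51%.

Revised batch per 1000 pbw frit:
  zircon sand: 169.6 pbw
  rutile: 179.3 pbw
  orthoboric acid: 145.4 pbw
  lithium carbonate: 41.04 pbw
  Mg3Si4O10(OH)2: 459.4 pbw
  magnesium carbonate: 247.4 pbw
Total batch = 1242 pbw; LOI loss = 242.1 pbw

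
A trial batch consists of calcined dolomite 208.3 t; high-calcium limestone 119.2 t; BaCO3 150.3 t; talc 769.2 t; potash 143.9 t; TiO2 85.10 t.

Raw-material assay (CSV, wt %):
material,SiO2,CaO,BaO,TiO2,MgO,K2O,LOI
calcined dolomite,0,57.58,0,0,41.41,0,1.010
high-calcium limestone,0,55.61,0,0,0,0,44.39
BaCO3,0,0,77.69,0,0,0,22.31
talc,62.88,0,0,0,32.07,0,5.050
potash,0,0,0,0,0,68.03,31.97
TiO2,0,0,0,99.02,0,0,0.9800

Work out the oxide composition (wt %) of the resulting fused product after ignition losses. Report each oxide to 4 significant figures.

Glass mass = 1302 t (batch 1476 − LOI 174.2).
Composition: SiO2 37.16%, CaO 14.31%, BaO 8.970%, TiO2 6.473%, MgO 25.58%, K2O 7.520%

Exact precision is carried end to end — the intermediate values appear, with 4-significant-figure rounding, at each printed step. Each reported figure undergoes a single rounding. The derived quantities (six oxide percentages, yield, net glass mass, LOI, totals) are computed in full precision from the batch weights at 1302 t of glass exactly as printed in the question or the answer.
What the batch supplies per oxide:
  SiO2: 769.2·0.6288 = 483.7 t
  CaO: 208.3·0.5758 + 119.2·0.5561 = 186.2 t
  BaO: 150.3·0.7769 = 116.8 t
  TiO2: 85.10·0.9902 = 84.27 t
  MgO: 208.3·0.4141 + 769.2·0.3207 = 332.9 t
  K2O: 143.9·0.6803 = 97.90 t
LOI: 208.3·0.01010 + 119.2·0.4439 + 150.3·0.2231 + 769.2·0.05050 + 143.9·0.3197 + 85.10·0.009800 = 174.2 t
The glass mass, total less LOI, = 1476 − 174.2 = 1302 t (= Σ oxide masses)
wt %: oxide over glass, times 100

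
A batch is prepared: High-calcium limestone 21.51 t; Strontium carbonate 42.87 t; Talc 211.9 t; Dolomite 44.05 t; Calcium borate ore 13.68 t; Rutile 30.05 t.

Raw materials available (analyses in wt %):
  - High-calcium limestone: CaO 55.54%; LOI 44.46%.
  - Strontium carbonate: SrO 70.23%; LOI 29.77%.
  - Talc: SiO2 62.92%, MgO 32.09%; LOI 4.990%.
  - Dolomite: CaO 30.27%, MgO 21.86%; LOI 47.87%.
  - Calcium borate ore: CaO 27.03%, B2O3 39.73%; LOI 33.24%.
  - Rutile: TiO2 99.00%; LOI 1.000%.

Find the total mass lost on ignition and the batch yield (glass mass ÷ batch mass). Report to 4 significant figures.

All internal work keeps exact precision throughout. In-progress results appear (rounded to 4 significant figures) at each printed step — each reported figure takes exactly one rounding. All derived quantities, including six oxide percentages, glass mass, yield, totals, ignition loss, are re-derived starting from the weights at 305.2 t of glass at full float precision as written in the problem or the answer.
Ignition loss by material:
  High-calcium limestone: 21.51 × 0.4446 = 9.563 t
  Strontium carbonate: 42.87 × 0.2977 = 12.76 t
  Talc: 211.9 × 0.04990 = 10.57 t
  Dolomite: 44.05 × 0.4787 = 21.09 t
  Calcium borate ore: 13.68 × 0.3324 = 4.547 t
  Rutile: 30.05 × 0.01000 = 0.3005 t
Total LOI = 58.83 t
Glass = batch − LOI = 364.1 − 58.83 = 305.2 t

LOI loss = 58.83 t; glass = 305.2 t; yield = 83.84%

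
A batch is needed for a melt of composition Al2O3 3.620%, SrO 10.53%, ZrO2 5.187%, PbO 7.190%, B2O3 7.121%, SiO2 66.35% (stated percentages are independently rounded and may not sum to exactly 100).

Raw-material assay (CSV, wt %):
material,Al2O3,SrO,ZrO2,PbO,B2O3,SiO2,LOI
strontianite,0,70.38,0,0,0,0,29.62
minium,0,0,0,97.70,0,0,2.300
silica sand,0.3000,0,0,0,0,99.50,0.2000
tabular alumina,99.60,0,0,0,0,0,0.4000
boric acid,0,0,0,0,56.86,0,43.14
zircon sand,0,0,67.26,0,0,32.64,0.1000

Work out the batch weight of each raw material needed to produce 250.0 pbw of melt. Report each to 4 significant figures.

Batch per 250.0 pbw melt:
  strontianite: 37.40 pbw
  minium: 18.40 pbw
  silica sand: 160.4 pbw
  tabular alumina: 8.603 pbw
  boric acid: 31.31 pbw
  zircon sand: 19.28 pbw
Total batch = 275.4 pbw; LOI loss = 25.38 pbw; yield = 90.78%

Working values appear rounded to 4 significant figures. All arithmetic carries full precision at each step. Exactly one rounding goes into each reported figure. The derived quantities (LOI, net glass mass, yield, the six compositions, the totals) are rebuilt at exact precision from the batch weights per 250.0 pbw of glass exactly as shown in the question or the answer.
Target oxide masses per 250.0 pbw melt:
  Al2O3: 3.620% × 250.0 = 9.050 pbw
  SrO: 10.53% × 250.0 = 26.32 pbw
  ZrO2: 5.187% × 250.0 = 12.97 pbw
  PbO: 7.190% × 250.0 = 17.98 pbw
  B2O3: 7.121% × 250.0 = 17.80 pbw
  SiO2: 66.35% × 250.0 = 165.9 pbw
A balance pass over the oxides, working from each reported weight, relative to the basis at hand (summed amounts equal target values given rounding of the digits):
  Al2O3: 160.4·0.003000 + 8.603·0.9960 = 9.050 pbw (target 9.050 pbw)
  SrO: 37.40·0.7038 = 26.32 pbw (target 26.32 pbw)
  ZrO2: 19.28·0.6726 = 12.97 pbw (target 12.97 pbw)
  PbO: 18.40·0.9770 = 17.98 pbw (target 17.98 pbw)
  B2O3: 31.31·0.5686 = 17.80 pbw (target 17.80 pbw)
  SiO2: 160.4·0.9950 + 19.28·0.3264 = 165.9 pbw (target 165.9 pbw)
Glass-mass sanity pass: whole batch net of LOI = 250.0 pbw (the Σ of target masses is 250.0 pbw; stated basis 250.0 pbw — any gap is answer rounding).
Adding the batch up: Σ batch = 275.4 pbw; loss to ignition Σ batch·LOI = 25.38 pbw; yield, glass over the total, = 90.78%.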